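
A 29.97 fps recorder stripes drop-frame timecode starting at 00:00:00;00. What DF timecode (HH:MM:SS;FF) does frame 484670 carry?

Each 10-minute DF block holds 10 × 60 × 30 − 9 × 2 = 17982 frames. 484670 ÷ 17982 → 26 full blocks, remainder 17138.
Within the partial block the first minute is 1800 frames and each further minute 1798, so 9 further minute boundaries passed. Total skipped labels = 18 × 26 + 2 × 9 = 486.
Non-drop label index = 484670 + 486 = 485156; at 30 labels/s that is 04:29:31:26, i.e. DF 04:29:31;26.

04:29:31;26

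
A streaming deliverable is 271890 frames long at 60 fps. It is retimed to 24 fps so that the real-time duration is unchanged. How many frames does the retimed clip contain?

Target frames = source frames × (target rate / source rate) = 271890 × (24)/(60) = 271890 × 2/5 = 108756.

108756 frames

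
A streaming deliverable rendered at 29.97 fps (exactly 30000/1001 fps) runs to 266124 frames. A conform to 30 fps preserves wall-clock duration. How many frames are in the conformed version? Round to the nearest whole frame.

266390 frames

Frames at target rate = 266124 × (30) / (30000/1001) = 66597531/250 ≈ 266390.124.
Nearest whole frame: 266390.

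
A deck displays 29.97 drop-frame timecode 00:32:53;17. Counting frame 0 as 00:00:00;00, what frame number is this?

59149

As if non-drop at 30 labels/s: (0 × 3600 + 32 × 60 + 53) × 30 + 17 = 59207.
Minute boundaries passed: 32; those not divisible by 10: 32 − 3 = 29; dropped labels = 2 × 29 = 58.
Actual frame index = 59207 − 58 = 59149.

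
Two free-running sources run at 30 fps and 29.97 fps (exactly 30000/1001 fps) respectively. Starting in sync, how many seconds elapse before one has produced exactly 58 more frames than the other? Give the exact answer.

29029/15 seconds

The gap grows by |30000/1001 − 30| = 30/1001 frames per second.
Time for a 58-frame gap: 58 ÷ (30/1001) = 29029/15 s.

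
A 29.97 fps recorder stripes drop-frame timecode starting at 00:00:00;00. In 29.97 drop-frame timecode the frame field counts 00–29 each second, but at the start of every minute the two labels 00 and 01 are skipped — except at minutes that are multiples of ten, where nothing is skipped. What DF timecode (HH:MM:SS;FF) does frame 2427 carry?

Ten DF minutes hold 17982 frames, so frame 2427 lies in block 0 (frames 0–17981) with 2427 frames into that block.
The block's first minute is 1800 frames and the rest 1798 each; 2427 frames reaches minute 1, so 0 × 18 + 1 × 2 = 2 labels have been skipped so far.
Adding those back, label number 2427 + 2 = 2429 at 30 labels/s is 80 s + 29 f = 0 h 1 min 20 s frame 29, i.e. 00:01:20;29.

00:01:20;29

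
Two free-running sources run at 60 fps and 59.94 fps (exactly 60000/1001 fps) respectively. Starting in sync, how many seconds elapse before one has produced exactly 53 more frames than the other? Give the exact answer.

53053/60 seconds

The gap grows by |60000/1001 − 60| = 60/1001 frames per second.
Time for a 53-frame gap: 53 ÷ (60/1001) = 53053/60 s.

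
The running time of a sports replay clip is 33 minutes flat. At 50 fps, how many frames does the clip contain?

99000 frames

33 min = 1980 s.
Frames = 1980 × 50 = 99000.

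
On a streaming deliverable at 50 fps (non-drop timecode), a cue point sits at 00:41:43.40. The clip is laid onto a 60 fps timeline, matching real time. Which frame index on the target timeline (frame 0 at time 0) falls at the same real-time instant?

frame 150228

Source frame index: (0×3600 + 41×60 + 43) × 50 + 40 = 125190.
Real time: 125190 / (50) = 12519/5 s.
Target frame: (12519/5) × (60) = 150228.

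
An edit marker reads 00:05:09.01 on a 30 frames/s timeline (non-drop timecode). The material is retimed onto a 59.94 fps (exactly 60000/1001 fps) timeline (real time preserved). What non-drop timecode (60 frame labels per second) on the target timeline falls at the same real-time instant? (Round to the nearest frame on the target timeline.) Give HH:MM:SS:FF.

Source frame index: (0×3600 + 5×60 + 9) × 30 + 1 = 9271.
Real time: 9271 / (30) = 9271/30 s.
Target frame: (9271/30) × (60000/1001) = 18542000/1001 ≈ 18523.477 → 18523.
At 60 labels/s: frame 18523 → 00:05:08:43.

00:05:08:43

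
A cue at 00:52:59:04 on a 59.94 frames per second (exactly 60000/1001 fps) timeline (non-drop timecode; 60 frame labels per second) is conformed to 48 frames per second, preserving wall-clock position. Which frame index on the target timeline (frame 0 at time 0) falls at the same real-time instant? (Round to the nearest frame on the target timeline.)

Source frame index: (0×3600 + 52×60 + 59) × 60 + 4 = 190744.
Real time: 190744 / (60000/1001) = 23866843/7500 s.
Target frame: (23866843/7500) × (48) = 95467372/625 ≈ 152747.795 → 152748.

frame 152748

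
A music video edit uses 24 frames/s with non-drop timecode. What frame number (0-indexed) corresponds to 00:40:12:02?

57890

Total seconds to the label: (0 × 3600 + 40 × 60 + 12) = 2412.
Frame index = 2412 × 24 + 2 = 57890.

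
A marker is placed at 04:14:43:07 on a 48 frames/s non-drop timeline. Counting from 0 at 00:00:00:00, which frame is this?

frame 733591

Total seconds to the label: (4 × 3600 + 14 × 60 + 43) = 15283.
Frame index = 15283 × 48 + 7 = 733591.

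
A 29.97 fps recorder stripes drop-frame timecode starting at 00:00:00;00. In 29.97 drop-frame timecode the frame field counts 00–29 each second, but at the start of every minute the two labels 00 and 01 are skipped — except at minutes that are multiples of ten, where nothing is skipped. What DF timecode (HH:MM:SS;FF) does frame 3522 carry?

Each 10-minute DF block holds 10 × 60 × 30 − 9 × 2 = 17982 frames. 3522 ÷ 17982 → 0 full blocks, remainder 3522.
Within the partial block the first minute is 1800 frames and each further minute 1798, so 1 further minute boundary passed. Total skipped labels = 18 × 0 + 2 × 1 = 2.
Non-drop label index = 3522 + 2 = 3524; at 30 labels/s that is 00:01:57:14, i.e. DF 00:01:57;14.

00:01:57;14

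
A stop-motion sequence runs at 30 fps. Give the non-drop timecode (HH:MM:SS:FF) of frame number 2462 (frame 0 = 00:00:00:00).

00:01:22:02

2462 ÷ 30 = 82 full seconds, remainder 2 frames.
82 s = 0 h 1 min 22 s.
Timecode: 00:01:22:02.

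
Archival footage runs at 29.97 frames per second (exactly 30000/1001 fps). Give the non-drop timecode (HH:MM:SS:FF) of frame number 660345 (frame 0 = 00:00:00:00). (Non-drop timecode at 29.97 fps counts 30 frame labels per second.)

660345 ÷ 30 = 22011 full seconds, remainder 15 frames.
22011 s = 6 h 6 min 51 s.
Timecode: 06:06:51:15.

06:06:51:15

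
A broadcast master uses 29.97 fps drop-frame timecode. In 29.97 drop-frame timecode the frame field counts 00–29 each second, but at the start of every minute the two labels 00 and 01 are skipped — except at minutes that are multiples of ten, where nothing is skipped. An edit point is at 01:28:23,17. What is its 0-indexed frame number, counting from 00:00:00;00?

158947

Complete 10-minute blocks: 8, each 17982 frames → 143856.
Remaining 8 whole minutes in the current block: 1800 + 7 × 1798 = 14386 frames.
Within the current minute: 23 × 30 + 17 − 2 = 705 (labels ;00/;01 skipped at this minute). Total = 143856 + 14386 + 705 = 158947.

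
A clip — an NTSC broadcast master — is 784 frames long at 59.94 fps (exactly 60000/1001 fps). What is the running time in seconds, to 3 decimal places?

Running time = 784 × 1001/60000 = 49049/3750 s ≈ 13.080 s.

13.080 seconds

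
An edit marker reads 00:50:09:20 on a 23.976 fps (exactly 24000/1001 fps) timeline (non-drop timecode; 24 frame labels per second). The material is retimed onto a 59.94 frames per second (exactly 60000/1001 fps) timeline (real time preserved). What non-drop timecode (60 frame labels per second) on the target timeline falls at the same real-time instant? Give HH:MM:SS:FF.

Source frame index: (0×3600 + 50×60 + 9) × 24 + 20 = 72236.
Real time: 72236 / (24000/1001) = 18077059/6000 s.
Target frame: (18077059/6000) × (60000/1001) = 180590.
At 60 labels/s: frame 180590 → 00:50:09:50.

00:50:09:50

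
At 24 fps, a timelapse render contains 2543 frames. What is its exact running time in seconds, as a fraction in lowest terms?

2543/24 seconds

Running time = 2543 ÷ (24) = 2543 × 1/24 = 2543/24 s.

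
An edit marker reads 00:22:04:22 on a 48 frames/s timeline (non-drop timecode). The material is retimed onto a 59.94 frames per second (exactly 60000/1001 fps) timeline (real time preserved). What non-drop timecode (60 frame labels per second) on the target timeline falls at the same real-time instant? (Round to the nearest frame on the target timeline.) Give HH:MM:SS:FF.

Source frame index: (0×3600 + 22×60 + 4) × 48 + 22 = 63574.
Real time: 63574 / (48) = 31787/24 s.
Target frame: (31787/24) × (60000/1001) = 11352500/143 ≈ 79388.112 → 79388.
At 60 labels/s: frame 79388 → 00:22:03:08.

00:22:03:08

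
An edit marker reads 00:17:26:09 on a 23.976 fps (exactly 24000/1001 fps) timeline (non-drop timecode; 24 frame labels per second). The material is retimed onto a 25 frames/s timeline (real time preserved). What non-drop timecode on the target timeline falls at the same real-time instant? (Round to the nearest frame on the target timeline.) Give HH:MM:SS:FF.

00:17:27:11

Source frame index: (0×3600 + 17×60 + 26) × 24 + 9 = 25113.
Real time: 25113 / (24000/1001) = 8379371/8000 s.
Target frame: (8379371/8000) × (25) = 8379371/320 ≈ 26185.534 → 26186.
At 25 labels/s: frame 26186 → 00:17:27:11.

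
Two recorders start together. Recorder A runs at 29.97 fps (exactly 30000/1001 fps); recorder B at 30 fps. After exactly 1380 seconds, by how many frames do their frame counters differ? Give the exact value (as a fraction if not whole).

A emits 30000/1001 × 1380 = 41400000/1001 frames; B emits 30 × 1380 = 41400.
Difference = 41400/1001 frames (≈ 41.3586); B is ahead of A.

41400/1001 frames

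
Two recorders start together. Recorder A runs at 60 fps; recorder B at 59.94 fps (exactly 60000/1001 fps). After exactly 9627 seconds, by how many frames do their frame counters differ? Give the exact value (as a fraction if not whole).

577620/1001 frames

A emits 60 × 9627 = 577620 frames; B emits 60000/1001 × 9627 = 577620000/1001.
Difference = 577620/1001 frames (≈ 577.0430); B is behind A.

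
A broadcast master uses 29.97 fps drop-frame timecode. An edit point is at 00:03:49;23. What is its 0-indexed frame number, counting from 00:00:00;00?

As if non-drop at 30 labels/s: (0 × 3600 + 3 × 60 + 49) × 30 + 23 = 6893.
Minute boundaries passed: 3; those not divisible by 10: 3 − 0 = 3; dropped labels = 2 × 3 = 6.
Actual frame index = 6893 − 6 = 6887.

6887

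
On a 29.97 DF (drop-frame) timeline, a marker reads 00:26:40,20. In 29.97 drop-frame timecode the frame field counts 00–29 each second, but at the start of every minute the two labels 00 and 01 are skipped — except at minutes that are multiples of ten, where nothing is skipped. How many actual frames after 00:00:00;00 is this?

Complete 10-minute blocks: 2, each 17982 frames → 35964.
Remaining 6 whole minutes in the current block: 1800 + 5 × 1798 = 10790 frames.
Within the current minute: 40 × 30 + 20 − 2 = 1218 (labels ;00/;01 skipped at this minute). Total = 35964 + 10790 + 1218 = 47972.

47972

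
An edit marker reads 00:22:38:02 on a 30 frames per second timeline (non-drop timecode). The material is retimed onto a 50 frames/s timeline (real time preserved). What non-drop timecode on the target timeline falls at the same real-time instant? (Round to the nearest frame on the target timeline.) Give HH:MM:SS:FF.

00:22:38:03

Source frame index: (0×3600 + 22×60 + 38) × 30 + 2 = 40742.
Real time: 40742 / (30) = 20371/15 s.
Target frame: (20371/15) × (50) = 203710/3 ≈ 67903.333 → 67903.
At 50 labels/s: frame 67903 → 00:22:38:03.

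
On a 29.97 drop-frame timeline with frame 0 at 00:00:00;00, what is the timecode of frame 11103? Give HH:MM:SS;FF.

Ten DF minutes hold 17982 frames, so frame 11103 lies in block 0 (frames 0–17981) with 11103 frames into that block.
The block's first minute is 1800 frames and the rest 1798 each; 11103 frames reaches minute 6, so 0 × 18 + 6 × 2 = 12 labels have been skipped so far.
Adding those back, label number 11103 + 12 = 11115 at 30 labels/s is 370 s + 15 f = 0 h 6 min 10 s frame 15, i.e. 00:06:10;15.

00:06:10;15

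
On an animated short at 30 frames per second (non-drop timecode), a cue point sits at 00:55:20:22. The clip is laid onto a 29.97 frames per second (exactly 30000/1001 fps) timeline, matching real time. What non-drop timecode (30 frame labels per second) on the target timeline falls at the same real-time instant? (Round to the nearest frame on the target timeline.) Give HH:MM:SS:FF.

00:55:17:12

Source frame index: (0×3600 + 55×60 + 20) × 30 + 22 = 99622.
Real time: 99622 / (30) = 49811/15 s.
Target frame: (49811/15) × (30000/1001) = 99622000/1001 ≈ 99522.478 → 99522.
At 30 labels/s: frame 99522 → 00:55:17:12.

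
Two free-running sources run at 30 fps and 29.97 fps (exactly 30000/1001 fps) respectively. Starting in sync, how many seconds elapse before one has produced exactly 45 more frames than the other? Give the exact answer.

The gap grows by |30000/1001 − 30| = 30/1001 frames per second.
Time for a 45-frame gap: 45 ÷ (30/1001) = 1501.5 s.

1501.5 seconds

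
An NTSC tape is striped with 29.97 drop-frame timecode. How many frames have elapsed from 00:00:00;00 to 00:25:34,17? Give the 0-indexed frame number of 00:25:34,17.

Complete 10-minute blocks: 2, each 17982 frames → 35964.
Remaining 5 whole minutes in the current block: 1800 + 4 × 1798 = 8992 frames.
Within the current minute: 34 × 30 + 17 − 2 = 1035 (labels ;00/;01 skipped at this minute). Total = 35964 + 8992 + 1035 = 45991.

45991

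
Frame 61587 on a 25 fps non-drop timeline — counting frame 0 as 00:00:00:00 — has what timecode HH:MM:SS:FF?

00:41:03:12

61587 ÷ 25 = 2463 full seconds, remainder 12 frames.
2463 s = 0 h 41 min 3 s.
Timecode: 00:41:03:12.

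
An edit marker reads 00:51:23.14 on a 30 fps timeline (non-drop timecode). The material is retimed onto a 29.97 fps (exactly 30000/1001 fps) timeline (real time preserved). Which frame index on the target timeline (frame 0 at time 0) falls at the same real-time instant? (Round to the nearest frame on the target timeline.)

Source frame index: (0×3600 + 51×60 + 23) × 30 + 14 = 92504.
Real time: 92504 / (30) = 46252/15 s.
Target frame: (46252/15) × (30000/1001) = 92504000/1001 ≈ 92411.588 → 92412.

frame 92412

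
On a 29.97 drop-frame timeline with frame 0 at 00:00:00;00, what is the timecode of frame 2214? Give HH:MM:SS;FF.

00:01:13;26

Ten DF minutes hold 17982 frames, so frame 2214 lies in block 0 (frames 0–17981) with 2214 frames into that block.
The block's first minute is 1800 frames and the rest 1798 each; 2214 frames reaches minute 1, so 0 × 18 + 1 × 2 = 2 labels have been skipped so far.
Adding those back, label number 2214 + 2 = 2216 at 30 labels/s is 73 s + 26 f = 0 h 1 min 13 s frame 26, i.e. 00:01:13;26.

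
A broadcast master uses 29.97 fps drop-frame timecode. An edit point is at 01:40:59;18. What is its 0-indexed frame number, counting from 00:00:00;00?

181608

Complete 10-minute blocks: 10, each 17982 frames → 179820.
Remaining 0 whole minutes in the current block: 0 frames.
Within the current minute: 59 × 30 + 18 = 1788. Total = 179820 + 0 + 1788 = 181608.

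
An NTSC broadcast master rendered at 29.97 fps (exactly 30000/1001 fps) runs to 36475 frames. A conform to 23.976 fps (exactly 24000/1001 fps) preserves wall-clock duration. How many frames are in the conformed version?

29180 frames

Target frames = source frames × (target rate / source rate) = 36475 × (24000/1001)/(30000/1001) = 36475 × 4/5 = 29180.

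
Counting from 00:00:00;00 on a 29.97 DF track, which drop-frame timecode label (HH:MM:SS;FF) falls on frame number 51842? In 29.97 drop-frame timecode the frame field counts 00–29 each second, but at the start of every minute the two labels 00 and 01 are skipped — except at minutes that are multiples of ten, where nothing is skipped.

00:28:49;24

Ten DF minutes hold 17982 frames, so frame 51842 lies in block 2 (frames 35964–53945) with 15878 frames into that block.
The block's first minute is 1800 frames and the rest 1798 each; 15878 frames reaches minute 8, so 2 × 18 + 8 × 2 = 52 labels have been skipped so far.
Adding those back, label number 51842 + 52 = 51894 at 30 labels/s is 1729 s + 24 f = 0 h 28 min 49 s frame 24, i.e. 00:28:49;24.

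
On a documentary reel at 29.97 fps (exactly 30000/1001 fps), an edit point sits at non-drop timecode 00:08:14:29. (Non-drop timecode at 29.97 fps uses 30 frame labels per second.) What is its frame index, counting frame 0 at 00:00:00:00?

Total seconds to the label: (0 × 3600 + 8 × 60 + 14) = 494.
Frame index = 494 × 30 + 29 = 14849.

frame 14849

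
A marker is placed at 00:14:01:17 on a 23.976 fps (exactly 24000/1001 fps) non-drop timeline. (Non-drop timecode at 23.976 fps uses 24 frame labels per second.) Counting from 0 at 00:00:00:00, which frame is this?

20201

Total seconds to the label: (0 × 3600 + 14 × 60 + 1) = 841.
Frame index = 841 × 24 + 17 = 20201.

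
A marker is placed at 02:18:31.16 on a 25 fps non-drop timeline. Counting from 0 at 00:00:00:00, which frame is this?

Total seconds to the label: (2 × 3600 + 18 × 60 + 31) = 8311.
Frame index = 8311 × 25 + 16 = 207791.

207791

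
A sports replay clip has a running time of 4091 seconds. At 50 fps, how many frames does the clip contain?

204550 frames

Frames = 4091 × 50 = 204550.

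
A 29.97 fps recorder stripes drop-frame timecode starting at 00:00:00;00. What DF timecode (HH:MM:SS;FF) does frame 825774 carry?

Ten DF minutes hold 17982 frames, so frame 825774 lies in block 45 (frames 809190–827171) with 16584 frames into that block.
The block's first minute is 1800 frames and the rest 1798 each; 16584 frames reaches minute 9, so 45 × 18 + 9 × 2 = 828 labels have been skipped so far.
Adding those back, label number 825774 + 828 = 826602 at 30 labels/s is 27553 s + 12 f = 7 h 39 min 13 s frame 12, i.e. 07:39:13;12.

07:39:13;12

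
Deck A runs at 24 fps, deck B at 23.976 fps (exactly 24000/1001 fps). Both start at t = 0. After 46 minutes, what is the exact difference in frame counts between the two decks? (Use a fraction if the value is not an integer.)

66240/1001 frames

46 min = 2760 s.
A emits 24 × 2760 = 66240 frames; B emits 24000/1001 × 2760 = 66240000/1001.
Difference = 66240/1001 frames (≈ 66.1738); B is behind A.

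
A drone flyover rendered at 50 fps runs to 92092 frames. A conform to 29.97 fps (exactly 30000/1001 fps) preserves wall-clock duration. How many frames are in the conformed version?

55200 frames

Target frames = source frames × (target rate / source rate) = 92092 × (30000/1001)/(50) = 92092 × 600/1001 = 55200.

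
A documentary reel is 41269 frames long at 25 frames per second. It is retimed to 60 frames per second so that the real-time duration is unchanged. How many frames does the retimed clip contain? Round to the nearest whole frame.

Frames at target rate = 41269 × (60) / (25) = 495228/5 ≈ 99045.600.
Nearest whole frame: 99046.

99046 frames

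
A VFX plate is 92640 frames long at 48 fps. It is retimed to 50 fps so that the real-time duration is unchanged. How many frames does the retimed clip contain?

96500 frames

Target frames = source frames × (target rate / source rate) = 92640 × (50)/(48) = 92640 × 25/24 = 96500.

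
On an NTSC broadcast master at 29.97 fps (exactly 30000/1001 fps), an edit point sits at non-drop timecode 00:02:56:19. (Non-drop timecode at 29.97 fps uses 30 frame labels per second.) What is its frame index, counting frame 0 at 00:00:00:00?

Total seconds to the label: (0 × 3600 + 2 × 60 + 56) = 176.
Frame index = 176 × 30 + 19 = 5299.

5299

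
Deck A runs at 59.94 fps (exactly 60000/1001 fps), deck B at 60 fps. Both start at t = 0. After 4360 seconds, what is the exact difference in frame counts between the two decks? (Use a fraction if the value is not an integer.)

A emits 60000/1001 × 4360 = 261600000/1001 frames; B emits 60 × 4360 = 261600.
Difference = 261600/1001 frames (≈ 261.3387); B is ahead of A.

261600/1001 frames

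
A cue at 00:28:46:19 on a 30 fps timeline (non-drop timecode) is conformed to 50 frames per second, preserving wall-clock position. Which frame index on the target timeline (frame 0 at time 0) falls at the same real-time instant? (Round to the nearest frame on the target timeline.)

Source frame index: (0×3600 + 28×60 + 46) × 30 + 19 = 51799.
Real time: 51799 / (30) = 51799/30 s.
Target frame: (51799/30) × (50) = 258995/3 ≈ 86331.667 → 86332.

frame 86332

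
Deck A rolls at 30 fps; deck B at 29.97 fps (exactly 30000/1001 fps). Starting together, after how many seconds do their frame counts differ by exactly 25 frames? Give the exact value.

The gap grows by |30000/1001 − 30| = 30/1001 frames per second.
Time for a 25-frame gap: 25 ÷ (30/1001) = 5005/6 s.

5005/6 seconds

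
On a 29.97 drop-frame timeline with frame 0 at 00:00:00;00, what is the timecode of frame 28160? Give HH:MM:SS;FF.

00:15:39;18

Ten DF minutes hold 17982 frames, so frame 28160 lies in block 1 (frames 17982–35963) with 10178 frames into that block.
The block's first minute is 1800 frames and the rest 1798 each; 10178 frames reaches minute 5, so 1 × 18 + 5 × 2 = 28 labels have been skipped so far.
Adding those back, label number 28160 + 28 = 28188 at 30 labels/s is 939 s + 18 f = 0 h 15 min 39 s frame 18, i.e. 00:15:39;18.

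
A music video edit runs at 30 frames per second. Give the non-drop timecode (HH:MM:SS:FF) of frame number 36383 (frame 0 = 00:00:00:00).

36383 ÷ 30 = 1212 full seconds, remainder 23 frames.
1212 s = 0 h 20 min 12 s.
Timecode: 00:20:12:23.

00:20:12:23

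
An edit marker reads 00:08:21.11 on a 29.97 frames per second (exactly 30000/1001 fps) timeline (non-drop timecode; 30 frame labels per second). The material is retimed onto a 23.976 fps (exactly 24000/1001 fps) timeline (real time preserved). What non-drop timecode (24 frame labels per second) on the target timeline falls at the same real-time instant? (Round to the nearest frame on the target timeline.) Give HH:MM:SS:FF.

Source frame index: (0×3600 + 8×60 + 21) × 30 + 11 = 15041.
Real time: 15041 / (30000/1001) = 15056041/30000 s.
Target frame: (15056041/30000) × (24000/1001) = 60164/5 ≈ 12032.800 → 12033.
At 24 labels/s: frame 12033 → 00:08:21:09.

00:08:21:09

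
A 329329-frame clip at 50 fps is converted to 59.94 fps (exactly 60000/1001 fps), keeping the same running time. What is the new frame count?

394800 frames

Target frames = source frames × (target rate / source rate) = 329329 × (60000/1001)/(50) = 329329 × 1200/1001 = 394800.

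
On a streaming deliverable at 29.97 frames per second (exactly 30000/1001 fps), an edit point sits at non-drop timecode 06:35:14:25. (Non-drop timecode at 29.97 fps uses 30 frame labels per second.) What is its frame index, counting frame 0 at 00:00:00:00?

711445

Total seconds to the label: (6 × 3600 + 35 × 60 + 14) = 23714.
Frame index = 23714 × 30 + 25 = 711445.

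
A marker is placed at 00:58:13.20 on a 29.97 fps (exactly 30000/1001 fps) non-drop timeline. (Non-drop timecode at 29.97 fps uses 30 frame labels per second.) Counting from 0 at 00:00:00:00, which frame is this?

104810

Total seconds to the label: (0 × 3600 + 58 × 60 + 13) = 3493.
Frame index = 3493 × 30 + 20 = 104810.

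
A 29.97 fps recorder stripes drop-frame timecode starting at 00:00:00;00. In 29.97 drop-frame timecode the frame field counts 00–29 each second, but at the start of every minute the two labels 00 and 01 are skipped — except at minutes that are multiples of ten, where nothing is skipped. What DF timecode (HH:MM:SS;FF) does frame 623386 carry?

05:46:40;10

Ten DF minutes hold 17982 frames, so frame 623386 lies in block 34 (frames 611388–629369) with 11998 frames into that block.
The block's first minute is 1800 frames and the rest 1798 each; 11998 frames reaches minute 6, so 34 × 18 + 6 × 2 = 624 labels have been skipped so far.
Adding those back, label number 623386 + 624 = 624010 at 30 labels/s is 20800 s + 10 f = 5 h 46 min 40 s frame 10, i.e. 05:46:40;10.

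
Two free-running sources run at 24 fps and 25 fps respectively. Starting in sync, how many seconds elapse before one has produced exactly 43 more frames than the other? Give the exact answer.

The gap grows by |25 − 24| = 1 frame per second.
Time for a 43-frame gap: 43 ÷ (1) = 43 s.

43 seconds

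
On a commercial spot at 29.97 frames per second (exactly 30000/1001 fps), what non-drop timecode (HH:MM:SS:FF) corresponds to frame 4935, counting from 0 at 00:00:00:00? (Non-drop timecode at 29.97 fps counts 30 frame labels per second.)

4935 ÷ 30 = 164 full seconds, remainder 15 frames.
164 s = 0 h 2 min 44 s.
Timecode: 00:02:44:15.

00:02:44:15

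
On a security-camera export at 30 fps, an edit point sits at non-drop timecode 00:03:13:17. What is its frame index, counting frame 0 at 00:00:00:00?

Total seconds to the label: (0 × 3600 + 3 × 60 + 13) = 193.
Frame index = 193 × 30 + 17 = 5807.

frame 5807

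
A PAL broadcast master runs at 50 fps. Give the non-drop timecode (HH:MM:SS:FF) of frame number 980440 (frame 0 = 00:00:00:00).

05:26:48:40

980440 ÷ 50 = 19608 full seconds, remainder 40 frames.
19608 s = 5 h 26 min 48 s.
Timecode: 05:26:48:40.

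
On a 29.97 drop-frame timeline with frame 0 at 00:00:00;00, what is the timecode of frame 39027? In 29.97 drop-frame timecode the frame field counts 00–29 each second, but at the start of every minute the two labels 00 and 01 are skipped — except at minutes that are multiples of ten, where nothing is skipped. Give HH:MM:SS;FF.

Ten DF minutes hold 17982 frames, so frame 39027 lies in block 2 (frames 35964–53945) with 3063 frames into that block.
The block's first minute is 1800 frames and the rest 1798 each; 3063 frames reaches minute 1, so 2 × 18 + 1 × 2 = 38 labels have been skipped so far.
Adding those back, label number 39027 + 38 = 39065 at 30 labels/s is 1302 s + 5 f = 0 h 21 min 42 s frame 5, i.e. 00:21:42;05.

00:21:42;05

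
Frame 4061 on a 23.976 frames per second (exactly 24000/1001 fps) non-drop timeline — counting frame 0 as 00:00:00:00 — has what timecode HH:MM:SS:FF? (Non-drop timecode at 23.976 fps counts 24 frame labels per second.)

00:02:49:05

4061 ÷ 24 = 169 full seconds, remainder 5 frames.
169 s = 0 h 2 min 49 s.
Timecode: 00:02:49:05.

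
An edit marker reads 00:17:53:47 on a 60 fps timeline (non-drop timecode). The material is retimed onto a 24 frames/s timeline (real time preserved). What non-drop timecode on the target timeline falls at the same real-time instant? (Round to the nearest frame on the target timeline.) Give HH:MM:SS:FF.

00:17:53:19

Source frame index: (0×3600 + 17×60 + 53) × 60 + 47 = 64427.
Real time: 64427 / (60) = 64427/60 s.
Target frame: (64427/60) × (24) = 128854/5 ≈ 25770.800 → 25771.
At 24 labels/s: frame 25771 → 00:17:53:19.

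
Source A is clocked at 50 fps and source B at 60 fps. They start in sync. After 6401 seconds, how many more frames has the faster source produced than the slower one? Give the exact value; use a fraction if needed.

A emits 50 × 6401 = 320050 frames; B emits 60 × 6401 = 384060.
Difference = 64010 frames; B is ahead of A.

64010 frames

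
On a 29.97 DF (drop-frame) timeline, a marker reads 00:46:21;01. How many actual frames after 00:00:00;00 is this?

83347

As if non-drop at 30 labels/s: (0 × 3600 + 46 × 60 + 21) × 30 + 1 = 83431.
Minute boundaries passed: 46; those not divisible by 10: 46 − 4 = 42; dropped labels = 2 × 42 = 84.
Actual frame index = 83431 − 84 = 83347.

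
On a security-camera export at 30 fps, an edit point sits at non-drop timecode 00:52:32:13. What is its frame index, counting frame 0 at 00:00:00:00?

Total seconds to the label: (0 × 3600 + 52 × 60 + 32) = 3152.
Frame index = 3152 × 30 + 13 = 94573.

94573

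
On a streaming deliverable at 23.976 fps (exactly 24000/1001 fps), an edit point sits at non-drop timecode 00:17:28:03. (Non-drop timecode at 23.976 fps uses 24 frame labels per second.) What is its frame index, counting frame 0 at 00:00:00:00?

25155

Total seconds to the label: (0 × 3600 + 17 × 60 + 28) = 1048.
Frame index = 1048 × 24 + 3 = 25155.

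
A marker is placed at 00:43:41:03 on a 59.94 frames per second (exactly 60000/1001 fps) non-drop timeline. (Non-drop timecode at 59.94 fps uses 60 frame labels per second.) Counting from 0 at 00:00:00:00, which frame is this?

Total seconds to the label: (0 × 3600 + 43 × 60 + 41) = 2621.
Frame index = 2621 × 60 + 3 = 157263.

frame 157263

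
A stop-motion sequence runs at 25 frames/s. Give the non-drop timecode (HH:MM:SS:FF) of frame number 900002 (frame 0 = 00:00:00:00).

900002 ÷ 25 = 36000 full seconds, remainder 2 frames.
36000 s = 10 h 0 min 0 s.
Timecode: 10:00:00:02.

10:00:00:02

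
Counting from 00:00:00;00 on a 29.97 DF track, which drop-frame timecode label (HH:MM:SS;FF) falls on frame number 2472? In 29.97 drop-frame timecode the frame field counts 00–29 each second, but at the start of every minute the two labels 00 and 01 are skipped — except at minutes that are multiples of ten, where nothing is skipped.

Ten DF minutes hold 17982 frames, so frame 2472 lies in block 0 (frames 0–17981) with 2472 frames into that block.
The block's first minute is 1800 frames and the rest 1798 each; 2472 frames reaches minute 1, so 0 × 18 + 1 × 2 = 2 labels have been skipped so far.
Adding those back, label number 2472 + 2 = 2474 at 30 labels/s is 82 s + 14 f = 0 h 1 min 22 s frame 14, i.e. 00:01:22;14.

00:01:22;14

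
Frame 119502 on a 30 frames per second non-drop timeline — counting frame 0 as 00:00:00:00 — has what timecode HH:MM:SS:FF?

01:06:23:12

119502 ÷ 30 = 3983 full seconds, remainder 12 frames.
3983 s = 1 h 6 min 23 s.
Timecode: 01:06:23:12.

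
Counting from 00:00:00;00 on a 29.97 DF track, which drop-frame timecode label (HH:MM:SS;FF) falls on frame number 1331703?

12:20:34;15

Each 10-minute DF block holds 10 × 60 × 30 − 9 × 2 = 17982 frames. 1331703 ÷ 17982 → 74 full blocks, remainder 1035.
Within the partial block the first minute is 1800 frames and each further minute 1798, so 0 further minute boundaries passed. Total skipped labels = 18 × 74 + 2 × 0 = 1332.
Non-drop label index = 1331703 + 1332 = 1333035; at 30 labels/s that is 12:20:34:15, i.e. DF 12:20:34;15.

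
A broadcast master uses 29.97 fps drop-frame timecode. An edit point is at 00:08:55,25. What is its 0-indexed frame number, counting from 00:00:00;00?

16059

As if non-drop at 30 labels/s: (0 × 3600 + 8 × 60 + 55) × 30 + 25 = 16075.
Minute boundaries passed: 8; those not divisible by 10: 8 − 0 = 8; dropped labels = 2 × 8 = 16.
Actual frame index = 16075 − 16 = 16059.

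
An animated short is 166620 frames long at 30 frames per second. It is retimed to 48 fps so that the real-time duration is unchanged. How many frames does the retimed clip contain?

266592 frames

Target frames = source frames × (target rate / source rate) = 166620 × (48)/(30) = 166620 × 8/5 = 266592.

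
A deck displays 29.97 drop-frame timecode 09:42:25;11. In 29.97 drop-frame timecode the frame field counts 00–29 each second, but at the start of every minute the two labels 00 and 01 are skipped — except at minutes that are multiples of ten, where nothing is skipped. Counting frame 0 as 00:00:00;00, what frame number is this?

As if non-drop at 30 labels/s: (9 × 3600 + 42 × 60 + 25) × 30 + 11 = 1048361.
Minute boundaries passed: 582; those not divisible by 10: 582 − 58 = 524; dropped labels = 2 × 524 = 1048.
Actual frame index = 1048361 − 1048 = 1047313.

1047313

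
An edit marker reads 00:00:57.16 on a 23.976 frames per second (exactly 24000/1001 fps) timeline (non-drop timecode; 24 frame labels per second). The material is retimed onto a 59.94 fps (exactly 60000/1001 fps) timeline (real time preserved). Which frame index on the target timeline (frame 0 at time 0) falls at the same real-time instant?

Source frame index: (0×3600 + 0×60 + 57) × 24 + 16 = 1384.
Real time: 1384 / (24000/1001) = 173173/3000 s.
Target frame: (173173/3000) × (60000/1001) = 3460.

frame 3460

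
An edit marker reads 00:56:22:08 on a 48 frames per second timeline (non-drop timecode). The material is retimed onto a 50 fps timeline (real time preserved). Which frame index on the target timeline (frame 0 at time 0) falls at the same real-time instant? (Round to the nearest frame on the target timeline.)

frame 169108

Source frame index: (0×3600 + 56×60 + 22) × 48 + 8 = 162344.
Real time: 162344 / (48) = 20293/6 s.
Target frame: (20293/6) × (50) = 507325/3 ≈ 169108.333 → 169108.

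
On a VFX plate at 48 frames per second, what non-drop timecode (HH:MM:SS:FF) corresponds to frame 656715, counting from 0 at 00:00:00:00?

656715 ÷ 48 = 13681 full seconds, remainder 27 frames.
13681 s = 3 h 48 min 1 s.
Timecode: 03:48:01:27.

03:48:01:27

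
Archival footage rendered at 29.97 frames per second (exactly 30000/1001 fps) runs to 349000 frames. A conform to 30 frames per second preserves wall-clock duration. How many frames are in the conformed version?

Target frames = source frames × (target rate / source rate) = 349000 × (30)/(30000/1001) = 349000 × 1001/1000 = 349349.

349349 frames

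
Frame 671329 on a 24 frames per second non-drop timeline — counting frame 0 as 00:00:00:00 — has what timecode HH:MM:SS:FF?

671329 ÷ 24 = 27972 full seconds, remainder 1 frame.
27972 s = 7 h 46 min 12 s.
Timecode: 07:46:12:01.

07:46:12:01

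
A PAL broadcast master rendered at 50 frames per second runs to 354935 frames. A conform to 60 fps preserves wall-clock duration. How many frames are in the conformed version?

425922 frames

Target frames = source frames × (target rate / source rate) = 354935 × (60)/(50) = 354935 × 6/5 = 425922.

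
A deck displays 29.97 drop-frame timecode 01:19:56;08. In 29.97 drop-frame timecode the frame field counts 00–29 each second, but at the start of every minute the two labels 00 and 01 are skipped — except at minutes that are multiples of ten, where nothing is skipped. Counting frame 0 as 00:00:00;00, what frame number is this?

143744

As if non-drop at 30 labels/s: (1 × 3600 + 19 × 60 + 56) × 30 + 8 = 143888.
Minute boundaries passed: 79; those not divisible by 10: 79 − 7 = 72; dropped labels = 2 × 72 = 144.
Actual frame index = 143888 − 144 = 143744.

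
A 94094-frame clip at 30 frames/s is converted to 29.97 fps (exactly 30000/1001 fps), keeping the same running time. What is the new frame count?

94000 frames

Target frames = source frames × (target rate / source rate) = 94094 × (30000/1001)/(30) = 94094 × 1000/1001 = 94000.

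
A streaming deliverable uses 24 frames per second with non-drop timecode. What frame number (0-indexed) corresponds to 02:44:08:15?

frame 236367

Total seconds to the label: (2 × 3600 + 44 × 60 + 8) = 9848.
Frame index = 9848 × 24 + 15 = 236367.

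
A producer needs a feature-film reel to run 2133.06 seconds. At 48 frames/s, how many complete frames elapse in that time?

Frames = 2133.06 × 48 = 2559672/25 ≈ 102386.8800.
Complete frames: 102386.

102386 frames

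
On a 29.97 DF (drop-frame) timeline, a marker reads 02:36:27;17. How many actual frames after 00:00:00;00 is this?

281345

Complete 10-minute blocks: 15, each 17982 frames → 269730.
Remaining 6 whole minutes in the current block: 1800 + 5 × 1798 = 10790 frames.
Within the current minute: 27 × 30 + 17 − 2 = 825 (labels ;00/;01 skipped at this minute). Total = 269730 + 10790 + 825 = 281345.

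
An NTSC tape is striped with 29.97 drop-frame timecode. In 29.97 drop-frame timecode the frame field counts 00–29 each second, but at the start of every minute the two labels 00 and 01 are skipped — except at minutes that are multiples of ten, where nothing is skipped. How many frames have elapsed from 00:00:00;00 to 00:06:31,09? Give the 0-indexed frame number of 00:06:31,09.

11727

Complete 10-minute blocks: 0, each 17982 frames → 0.
Remaining 6 whole minutes in the current block: 1800 + 5 × 1798 = 10790 frames.
Within the current minute: 31 × 30 + 9 − 2 = 937 (labels ;00/;01 skipped at this minute). Total = 0 + 10790 + 937 = 11727.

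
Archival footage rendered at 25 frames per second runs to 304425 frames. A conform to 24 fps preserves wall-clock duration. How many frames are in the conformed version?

Target frames = source frames × (target rate / source rate) = 304425 × (24)/(25) = 304425 × 24/25 = 292248.

292248 frames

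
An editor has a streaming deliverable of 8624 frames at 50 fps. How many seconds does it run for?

172.48 seconds

Running time = 8624 / (50) = 172.48 s.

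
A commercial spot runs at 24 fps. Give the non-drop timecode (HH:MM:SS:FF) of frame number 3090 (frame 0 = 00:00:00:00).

3090 ÷ 24 = 128 full seconds, remainder 18 frames.
128 s = 0 h 2 min 8 s.
Timecode: 00:02:08:18.

00:02:08:18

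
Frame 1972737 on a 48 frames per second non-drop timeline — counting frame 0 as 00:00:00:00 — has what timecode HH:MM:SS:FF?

11:24:58:33

1972737 ÷ 48 = 41098 full seconds, remainder 33 frames.
41098 s = 11 h 24 min 58 s.
Timecode: 11:24:58:33.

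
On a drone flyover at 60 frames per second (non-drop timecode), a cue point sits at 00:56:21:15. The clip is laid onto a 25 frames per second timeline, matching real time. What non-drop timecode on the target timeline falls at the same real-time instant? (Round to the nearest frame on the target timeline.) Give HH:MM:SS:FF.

Source frame index: (0×3600 + 56×60 + 21) × 60 + 15 = 202875.
Real time: 202875 / (60) = 13525/4 s.
Target frame: (13525/4) × (25) = 338125/4 ≈ 84531.250 → 84531.
At 25 labels/s: frame 84531 → 00:56:21:06.

00:56:21:06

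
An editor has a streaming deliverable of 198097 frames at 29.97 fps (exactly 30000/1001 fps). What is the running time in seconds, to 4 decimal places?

Running time = 198097 × 1001/30000 = 198295097/30000 s ≈ 6609.8366 s.

6609.8366 seconds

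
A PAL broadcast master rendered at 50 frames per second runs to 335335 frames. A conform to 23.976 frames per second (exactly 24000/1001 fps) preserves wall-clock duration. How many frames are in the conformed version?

160800 frames

Target frames = source frames × (target rate / source rate) = 335335 × (24000/1001)/(50) = 335335 × 480/1001 = 160800.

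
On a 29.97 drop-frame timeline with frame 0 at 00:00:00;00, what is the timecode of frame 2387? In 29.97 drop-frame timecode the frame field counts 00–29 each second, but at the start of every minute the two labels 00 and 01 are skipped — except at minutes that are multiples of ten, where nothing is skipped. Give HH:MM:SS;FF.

00:01:19;19

Each 10-minute DF block holds 10 × 60 × 30 − 9 × 2 = 17982 frames. 2387 ÷ 17982 → 0 full blocks, remainder 2387.
Within the partial block the first minute is 1800 frames and each further minute 1798, so 1 further minute boundary passed. Total skipped labels = 18 × 0 + 2 × 1 = 2.
Non-drop label index = 2387 + 2 = 2389; at 30 labels/s that is 00:01:19:19, i.e. DF 00:01:19;19.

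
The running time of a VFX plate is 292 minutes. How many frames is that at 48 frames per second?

840960 frames

292 min = 17520 s.
Frames = 17520 × 48 = 840960.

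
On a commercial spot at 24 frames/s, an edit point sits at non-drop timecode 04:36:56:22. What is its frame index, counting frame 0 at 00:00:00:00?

Total seconds to the label: (4 × 3600 + 36 × 60 + 56) = 16616.
Frame index = 16616 × 24 + 22 = 398806.

398806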